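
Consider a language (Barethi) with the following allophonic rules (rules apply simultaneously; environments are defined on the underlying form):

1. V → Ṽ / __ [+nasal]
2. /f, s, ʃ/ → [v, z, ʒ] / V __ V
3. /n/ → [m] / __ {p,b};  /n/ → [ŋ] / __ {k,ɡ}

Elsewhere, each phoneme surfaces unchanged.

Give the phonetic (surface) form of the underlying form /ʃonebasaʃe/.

/ʃ/ (word-initial) fails the environment for rule 2, so it stays [ʃ].
/o/ meets the environment for rule 1 (before a nasal consonant) → [õ].
/n/ (between /o/ and /e/) is in the target of rule 3 but the environment (before a labial or velar stop) is not met → [n].
/e/ (between /n/ and /b/) is in the target of rule 1 but the environment (before a nasal consonant) is not met → [e].
/b/ (between /e/ and /a/) is unaffected → [b].
/a/ — between /b/ and /s/; rule 1 does not apply here → [a].
/s/ (between /a/ and /a/) occurs between two vowels → [z] by rule 2.
/a/ (between /s/ and /ʃ/) fails the environment for rule 1, so it stays [a].
/ʃ/ — between /a/ and /e/, between two vowels — surfaces as [ʒ] (rule 2).
/e/ (word-final): rule 1 targets it, but not before a nasal consonant → unchanged [e].

[ʃõnebazaʒe]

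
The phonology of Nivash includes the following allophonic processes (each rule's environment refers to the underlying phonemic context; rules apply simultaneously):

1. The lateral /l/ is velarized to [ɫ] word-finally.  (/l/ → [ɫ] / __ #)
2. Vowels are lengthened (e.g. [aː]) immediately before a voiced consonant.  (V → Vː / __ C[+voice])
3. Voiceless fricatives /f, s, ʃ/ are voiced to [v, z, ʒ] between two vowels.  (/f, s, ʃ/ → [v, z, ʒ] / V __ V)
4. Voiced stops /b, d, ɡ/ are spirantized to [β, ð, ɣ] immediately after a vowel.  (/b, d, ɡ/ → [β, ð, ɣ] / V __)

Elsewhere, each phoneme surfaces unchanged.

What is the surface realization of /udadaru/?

[uːðaːðaːru]

/u/ (word-initial): before a voiced consonant, so rule 2 applies → [uː].
/d/ — between /u/ and /a/, immediately after a vowel — surfaces as [ð] (rule 4).
/a/ (between /d/ and /d/): before a voiced consonant, so rule 2 applies → [aː].
/d/ (between /a/ and /a/): immediately after a vowel, so rule 4 applies → [ð].
/a/ (between /d/ and /r/): before a voiced consonant, so rule 2 applies → [aː].
/r/ (between /a/ and /u/) is unaffected → [r].
/u/ — word-final; rule 2 does not apply here → [u].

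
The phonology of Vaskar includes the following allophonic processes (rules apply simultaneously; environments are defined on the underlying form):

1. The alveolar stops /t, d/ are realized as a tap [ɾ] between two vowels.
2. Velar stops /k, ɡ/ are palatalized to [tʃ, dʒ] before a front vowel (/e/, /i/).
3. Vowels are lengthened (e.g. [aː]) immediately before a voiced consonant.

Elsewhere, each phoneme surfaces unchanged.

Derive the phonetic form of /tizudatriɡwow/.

[tiːzuːɾatriːɡwoːw]

/t/ (word-initial): rule 1 targets it, but not between two vowels → unchanged [t].
/i/ (between /t/ and /z/): before a voiced consonant, so rule 3 applies → [iː].
/z/ stays [z].
/u/ — between /z/ and /d/, before a voiced consonant — surfaces as [uː] (rule 3).
/d/ — between /u/ and /a/, between two vowels — surfaces as [ɾ] (rule 1).
/a/ (between /d/ and /t/) fails the environment for rule 3, so it stays [a].
/t/ (between /a/ and /r/) is in the target of rule 1 but the environment (between two vowels) is not met → [t].
/r/ stays [r].
/i/ (between /r/ and /ɡ/) occurs before a voiced consonant → [iː] by rule 3.
/ɡ/ (between /i/ and /w/): rule 2 targets it, but not before a front vowel → unchanged [ɡ].
/w/ (between /ɡ/ and /o/) is unaffected → [w].
/o/ (between /w/ and /w/) occurs before a voiced consonant → [oː] by rule 3.
/w/ stays [w].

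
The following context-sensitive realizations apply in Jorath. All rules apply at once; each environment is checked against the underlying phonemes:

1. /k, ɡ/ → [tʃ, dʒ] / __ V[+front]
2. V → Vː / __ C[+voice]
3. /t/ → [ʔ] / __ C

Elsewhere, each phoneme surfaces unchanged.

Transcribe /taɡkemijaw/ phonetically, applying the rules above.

[taːɡtʃeːmiːjaːw]

/t/ — word-initial; rule 3 does not apply here → [t].
/a/ meets the environment for rule 2 (before a voiced consonant) → [aː].
/ɡ/ (between /a/ and /k/) fails the environment for rule 1, so it stays [ɡ].
/k/ — between /ɡ/ and /e/, before a front vowel — surfaces as [tʃ] (rule 1).
/e/ meets the environment for rule 2 (before a voiced consonant) → [eː].
/m/ (between /e/ and /i/): no rule targets it → [m].
/i/ (between /m/ and /j/) occurs before a voiced consonant → [iː] by rule 2.
/j/ (between /i/ and /a/) is unaffected → [j].
Rule 2 applies to /a/ (between /j/ and /w/: before a voiced consonant) → [aː].
/w/ — not in any rule's target class → [w].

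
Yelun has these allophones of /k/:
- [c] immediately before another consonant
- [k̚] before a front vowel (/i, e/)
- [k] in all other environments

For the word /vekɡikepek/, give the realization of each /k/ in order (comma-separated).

[c], [k̚], [k]

Occurrence 1 (position 3): immediately before another consonant → [c].
Occurrence 2 (position 6): before a front vowel (/i, e/) → [k̚].
Occurrence 3 (position 10): no conditioning environment matches → elsewhere allophone [k].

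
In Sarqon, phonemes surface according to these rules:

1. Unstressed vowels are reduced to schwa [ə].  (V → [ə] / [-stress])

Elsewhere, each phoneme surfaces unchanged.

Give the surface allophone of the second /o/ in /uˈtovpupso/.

[ə]

/o/ — word-final, in an unstressed syllable — surfaces as [ə] (rule 1).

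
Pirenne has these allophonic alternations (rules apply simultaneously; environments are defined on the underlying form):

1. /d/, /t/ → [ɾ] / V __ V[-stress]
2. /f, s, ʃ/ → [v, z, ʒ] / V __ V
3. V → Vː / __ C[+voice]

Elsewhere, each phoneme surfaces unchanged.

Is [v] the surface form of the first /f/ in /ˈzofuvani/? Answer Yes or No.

/f/ (between /o/ and /u/): between two vowels, so rule 2 applies → [v].
The actual realization is [v], which matches [v].

Yes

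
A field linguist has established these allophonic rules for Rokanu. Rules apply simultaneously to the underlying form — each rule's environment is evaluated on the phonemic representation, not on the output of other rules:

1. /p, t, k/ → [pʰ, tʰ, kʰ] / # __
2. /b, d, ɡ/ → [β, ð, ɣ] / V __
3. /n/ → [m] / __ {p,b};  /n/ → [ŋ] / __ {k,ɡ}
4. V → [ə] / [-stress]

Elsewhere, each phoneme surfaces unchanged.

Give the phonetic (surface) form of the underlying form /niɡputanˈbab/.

[nəɣpətəmˈbaβ]

/n/ — word-initial; rule 3 does not apply here → [n].
Rule 4 applies to /i/ (between /n/ and /ɡ/: in an unstressed syllable) → [ə].
/ɡ/ (between /i/ and /p/): immediately after a vowel, so rule 2 applies → [ɣ].
/p/ (between /ɡ/ and /u/) is in the target of rule 1 but the environment (word-initially) is not met → [p].
/u/ (between /p/ and /t/) occurs in an unstressed syllable → [ə] by rule 4.
/t/ (between /u/ and /a/): rule 1 targets it, but not word-initially → unchanged [t].
Rule 4 applies to /a/ (between /t/ and /n/: in an unstressed syllable) → [ə].
Rule 3 applies to /n/ (between /a/ and /b/: before a labial or velar stop) → [m].
/b/ (between /n/ and /a/) is in the target of rule 2 but the environment (immediately after a vowel) is not met → [b].
/a/ — between /b/ and /b/; rule 4 does not apply here → [a].
/b/ — word-final, immediately after a vowel — surfaces as [β] (rule 2).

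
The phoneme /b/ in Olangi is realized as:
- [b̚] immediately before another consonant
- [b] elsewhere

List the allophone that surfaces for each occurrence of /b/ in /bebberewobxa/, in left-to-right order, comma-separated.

[b], [b̚], [b], [b̚]

Occurrence 1 (position 1): no conditioning environment matches → elsewhere allophone [b].
Occurrence 2 (position 3): immediately before another consonant → [b̚].
Occurrence 3 (position 4): no conditioning environment matches → elsewhere allophone [b].
Occurrence 4 (position 10): immediately before another consonant → [b̚].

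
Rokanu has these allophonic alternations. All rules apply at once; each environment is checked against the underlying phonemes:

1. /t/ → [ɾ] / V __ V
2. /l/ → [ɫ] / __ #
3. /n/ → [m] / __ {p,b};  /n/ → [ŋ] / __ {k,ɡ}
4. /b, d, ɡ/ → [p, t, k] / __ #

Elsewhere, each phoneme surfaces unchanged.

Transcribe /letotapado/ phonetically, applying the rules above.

[leɾoɾapado]

/l/ (word-initial) is in the target of rule 2 but the environment (word-finally) is not met → [l].
/t/ — between /e/ and /o/, between two vowels — surfaces as [ɾ] (rule 1).
Rule 1 applies to /t/ (between /o/ and /a/: between two vowels) → [ɾ].
/d/ (between /a/ and /o/) fails the environment for rule 4, so it stays [d].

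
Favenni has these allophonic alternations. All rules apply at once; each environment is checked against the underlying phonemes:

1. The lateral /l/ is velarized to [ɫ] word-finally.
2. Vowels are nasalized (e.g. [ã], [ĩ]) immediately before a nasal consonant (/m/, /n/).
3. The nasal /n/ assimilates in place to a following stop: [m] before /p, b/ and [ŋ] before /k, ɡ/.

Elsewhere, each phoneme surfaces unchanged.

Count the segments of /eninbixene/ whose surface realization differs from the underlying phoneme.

4

Segments that undergo a rule: /e/ → [ẽ] (rule 2); /i/ → [ĩ] (rule 2); /n/ → [m] (rule 3); /e/ → [ẽ] (rule 2).
All other segments surface unchanged.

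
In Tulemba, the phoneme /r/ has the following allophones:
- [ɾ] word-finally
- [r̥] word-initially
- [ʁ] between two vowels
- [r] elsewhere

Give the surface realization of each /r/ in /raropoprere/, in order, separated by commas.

Occurrence 1 (position 1): word-initially → [r̥].
Occurrence 2 (position 3): between two vowels → [ʁ].
Occurrence 3 (position 8): no conditioning environment matches → elsewhere allophone [r].
Occurrence 4 (position 10): between two vowels → [ʁ].

[r̥], [ʁ], [r], [ʁ]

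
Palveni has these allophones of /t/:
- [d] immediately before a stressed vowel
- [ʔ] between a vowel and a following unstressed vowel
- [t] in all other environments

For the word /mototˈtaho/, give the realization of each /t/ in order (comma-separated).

Occurrence 1 (position 3): between a vowel and a following unstressed vowel → [ʔ].
Occurrence 2 (position 5): no conditioning environment matches → elsewhere allophone [t].
Occurrence 3 (position 6): immediately before a stressed vowel → [d].

[ʔ], [t], [d]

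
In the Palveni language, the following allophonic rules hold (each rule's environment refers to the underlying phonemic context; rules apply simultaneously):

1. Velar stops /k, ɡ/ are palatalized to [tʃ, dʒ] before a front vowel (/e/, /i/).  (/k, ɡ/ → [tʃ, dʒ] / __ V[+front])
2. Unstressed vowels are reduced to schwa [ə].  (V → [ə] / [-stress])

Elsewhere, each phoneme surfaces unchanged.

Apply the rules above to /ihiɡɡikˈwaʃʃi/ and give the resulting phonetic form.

[əhəɡdʒəkˈwaʃʃə]

/i/ meets the environment for rule 2 (in an unstressed syllable) → [ə].
/h/ — not in any rule's target class → [h].
/i/ (between /h/ and /ɡ/): in an unstressed syllable, so rule 2 applies → [ə].
/ɡ/ (between /i/ and /ɡ/) is in the target of rule 1 but the environment (before a front vowel) is not met → [ɡ].
/ɡ/ (between /ɡ/ and /i/): before a front vowel, so rule 1 applies → [dʒ].
/i/ meets the environment for rule 2 (in an unstressed syllable) → [ə].
/k/ (between /i/ and /w/) is in the target of rule 1 but the environment (before a front vowel) is not met → [k].
/w/ stays [w].
/a/ — between /w/ and /ʃ/; rule 2 does not apply here → [a].
/ʃ/ stays [ʃ].
/ʃ/ (between /ʃ/ and /i/): no rule targets it → [ʃ].
/i/ (word-final) occurs in an unstressed syllable → [ə] by rule 2.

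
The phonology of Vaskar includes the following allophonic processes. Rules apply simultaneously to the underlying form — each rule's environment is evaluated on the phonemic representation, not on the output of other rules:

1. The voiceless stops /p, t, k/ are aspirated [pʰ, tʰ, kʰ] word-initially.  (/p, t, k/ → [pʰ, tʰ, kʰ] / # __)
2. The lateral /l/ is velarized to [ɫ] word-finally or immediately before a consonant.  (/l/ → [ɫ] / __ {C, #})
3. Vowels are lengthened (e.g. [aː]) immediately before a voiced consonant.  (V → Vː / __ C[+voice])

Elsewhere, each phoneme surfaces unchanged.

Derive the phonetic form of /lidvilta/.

/l/ (word-initial) fails the environment for rule 2, so it stays [l].
Rule 3 applies to /i/ (between /l/ and /d/: before a voiced consonant) → [iː].
/d/ (between /i/ and /v/) is unaffected → [d].
/v/ (between /d/ and /i/): no rule targets it → [v].
/i/ — between /v/ and /l/, before a voiced consonant — surfaces as [iː] (rule 3).
/l/ — between /i/ and /t/, word-finally or immediately before a consonant — surfaces as [ɫ] (rule 2).
/t/ (between /l/ and /a/) fails the environment for rule 1, so it stays [t].
/a/ (word-final) is in the target of rule 3 but the environment (before a voiced consonant) is not met → [a].

[liːdviːɫta]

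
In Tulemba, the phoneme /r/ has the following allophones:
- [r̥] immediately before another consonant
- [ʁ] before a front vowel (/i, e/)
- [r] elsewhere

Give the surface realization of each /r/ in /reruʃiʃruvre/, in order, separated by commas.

Occurrence 1 (position 1): before a front vowel (/i, e/) → [ʁ].
Occurrence 2 (position 3): no conditioning environment matches → elsewhere allophone [r].
Occurrence 3 (position 8): no conditioning environment matches → elsewhere allophone [r].
Occurrence 4 (position 11): before a front vowel (/i, e/) → [ʁ].

[ʁ], [r], [r], [ʁ]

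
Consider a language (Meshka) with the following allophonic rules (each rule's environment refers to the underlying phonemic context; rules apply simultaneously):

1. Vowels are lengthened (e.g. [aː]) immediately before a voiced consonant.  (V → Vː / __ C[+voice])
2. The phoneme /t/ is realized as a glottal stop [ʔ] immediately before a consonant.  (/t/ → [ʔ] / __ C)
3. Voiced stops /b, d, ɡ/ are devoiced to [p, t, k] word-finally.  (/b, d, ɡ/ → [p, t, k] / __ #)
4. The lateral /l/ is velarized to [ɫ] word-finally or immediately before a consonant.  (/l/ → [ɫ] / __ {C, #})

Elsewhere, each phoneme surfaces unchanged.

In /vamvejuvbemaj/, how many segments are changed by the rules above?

Segments that undergo a rule: /a/ → [aː] (rule 1); /e/ → [eː] (rule 1); /u/ → [uː] (rule 1); /e/ → [eː] (rule 1); /a/ → [aː] (rule 1).
All other segments surface unchanged.

5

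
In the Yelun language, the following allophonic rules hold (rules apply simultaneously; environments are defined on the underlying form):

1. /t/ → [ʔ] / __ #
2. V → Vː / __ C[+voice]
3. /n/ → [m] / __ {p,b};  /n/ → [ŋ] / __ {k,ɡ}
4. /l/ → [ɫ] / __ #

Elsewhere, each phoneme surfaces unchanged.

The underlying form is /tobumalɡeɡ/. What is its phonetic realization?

[toːbuːmaːlɡeːɡ]

/t/ (word-initial) fails the environment for rule 1, so it stays [t].
Rule 2 applies to /o/ (between /t/ and /b/: before a voiced consonant) → [oː].
/b/ — not in any rule's target class → [b].
Rule 2 applies to /u/ (between /b/ and /m/: before a voiced consonant) → [uː].
/m/ (between /u/ and /a/): no rule targets it → [m].
/a/ — between /m/ and /l/, before a voiced consonant — surfaces as [aː] (rule 2).
/l/ (between /a/ and /ɡ/): rule 4 targets it, but not word-finally → unchanged [l].
/ɡ/ (between /l/ and /e/): no rule targets it → [ɡ].
/e/ (between /ɡ/ and /ɡ/) occurs before a voiced consonant → [eː] by rule 2.
/ɡ/ stays [ɡ].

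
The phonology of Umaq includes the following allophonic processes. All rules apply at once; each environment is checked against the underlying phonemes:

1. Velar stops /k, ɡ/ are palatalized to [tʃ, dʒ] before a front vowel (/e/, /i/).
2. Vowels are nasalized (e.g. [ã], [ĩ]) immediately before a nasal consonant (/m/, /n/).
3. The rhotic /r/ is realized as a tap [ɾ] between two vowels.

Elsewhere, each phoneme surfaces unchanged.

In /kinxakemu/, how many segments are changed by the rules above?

Segments that undergo a rule: /k/ → [tʃ] (rule 1); /i/ → [ĩ] (rule 2); /k/ → [tʃ] (rule 1); /e/ → [ẽ] (rule 2).
All other segments surface unchanged.

4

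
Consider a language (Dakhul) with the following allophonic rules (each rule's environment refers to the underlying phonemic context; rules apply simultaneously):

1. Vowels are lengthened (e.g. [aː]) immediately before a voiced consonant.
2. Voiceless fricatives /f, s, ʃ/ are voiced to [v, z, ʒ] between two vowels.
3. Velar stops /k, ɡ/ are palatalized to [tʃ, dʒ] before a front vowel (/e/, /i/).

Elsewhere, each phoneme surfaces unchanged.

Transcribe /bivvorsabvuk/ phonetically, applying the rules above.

/b/ (word-initial): no rule targets it → [b].
/i/ (between /b/ and /v/) occurs before a voiced consonant → [iː] by rule 1.
/v/ (between /i/ and /v/) is unaffected → [v].
/v/ — not in any rule's target class → [v].
/o/ (between /v/ and /r/): before a voiced consonant, so rule 1 applies → [oː].
/r/ stays [r].
/s/ (between /r/ and /a/) is in the target of rule 2 but the environment (between two vowels) is not met → [s].
/a/ — between /s/ and /b/, before a voiced consonant — surfaces as [aː] (rule 1).
/b/ — not in any rule's target class → [b].
/v/ stays [v].
/u/ — between /v/ and /k/; rule 1 does not apply here → [u].
/k/ (word-final) is in the target of rule 3 but the environment (before a front vowel) is not met → [k].

[biːvvoːrsaːbvuk]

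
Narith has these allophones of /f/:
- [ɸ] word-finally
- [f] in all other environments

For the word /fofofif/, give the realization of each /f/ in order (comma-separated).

[f], [f], [f], [ɸ]

Occurrence 1 (position 1): no conditioning environment matches → elsewhere allophone [f].
Occurrence 2 (position 3): no conditioning environment matches → elsewhere allophone [f].
Occurrence 3 (position 5): no conditioning environment matches → elsewhere allophone [f].
Occurrence 4 (position 7): word-finally → [ɸ].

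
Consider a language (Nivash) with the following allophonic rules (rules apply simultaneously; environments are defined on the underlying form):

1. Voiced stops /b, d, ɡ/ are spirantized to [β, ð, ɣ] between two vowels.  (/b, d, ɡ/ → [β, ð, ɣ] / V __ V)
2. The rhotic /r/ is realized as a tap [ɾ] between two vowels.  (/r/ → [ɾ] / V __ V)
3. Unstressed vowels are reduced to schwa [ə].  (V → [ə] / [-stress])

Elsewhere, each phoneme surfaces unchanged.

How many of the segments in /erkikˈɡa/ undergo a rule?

Segments that undergo a rule: /e/ → [ə] (rule 3); /i/ → [ə] (rule 3).
All other segments surface unchanged.

2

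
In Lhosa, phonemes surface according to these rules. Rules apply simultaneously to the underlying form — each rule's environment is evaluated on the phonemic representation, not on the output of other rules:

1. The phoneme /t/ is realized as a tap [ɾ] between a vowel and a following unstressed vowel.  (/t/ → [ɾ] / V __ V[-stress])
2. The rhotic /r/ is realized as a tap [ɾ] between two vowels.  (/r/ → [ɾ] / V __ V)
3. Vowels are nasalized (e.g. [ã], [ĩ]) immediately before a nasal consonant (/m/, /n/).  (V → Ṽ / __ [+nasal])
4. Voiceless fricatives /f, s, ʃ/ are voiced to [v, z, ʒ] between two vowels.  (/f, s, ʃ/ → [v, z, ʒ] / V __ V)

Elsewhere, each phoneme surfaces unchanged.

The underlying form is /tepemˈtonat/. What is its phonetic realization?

/t/ (word-initial) is in the target of rule 1 but the environment (between a vowel and a following unstressed vowel) is not met → [t].
/e/ (between /t/ and /p/): rule 3 targets it, but not before a nasal consonant → unchanged [e].
/p/ (between /e/ and /e/) is unaffected → [p].
/e/ (between /p/ and /m/) occurs before a nasal consonant → [ẽ] by rule 3.
/m/ (between /e/ and /t/): no rule targets it → [m].
/t/ (between /m/ and /o/) fails the environment for rule 1, so it stays [t].
/o/ meets the environment for rule 3 (before a nasal consonant) → [õ].
/n/ — not in any rule's target class → [n].
/a/ (between /n/ and /t/) is in the target of rule 3 but the environment (before a nasal consonant) is not met → [a].
/t/ (word-final) fails the environment for rule 1, so it stays [t].

[tepẽmˈtõnat]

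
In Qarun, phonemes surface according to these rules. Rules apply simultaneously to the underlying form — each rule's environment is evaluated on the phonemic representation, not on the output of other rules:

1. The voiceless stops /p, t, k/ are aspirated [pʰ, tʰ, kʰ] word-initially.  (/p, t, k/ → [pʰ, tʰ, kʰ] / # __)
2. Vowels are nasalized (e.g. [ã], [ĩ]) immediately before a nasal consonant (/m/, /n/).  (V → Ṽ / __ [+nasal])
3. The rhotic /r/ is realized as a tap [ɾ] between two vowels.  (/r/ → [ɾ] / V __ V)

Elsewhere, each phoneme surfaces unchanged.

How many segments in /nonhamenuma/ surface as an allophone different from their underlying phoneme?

Segments that undergo a rule: /o/ → [õ] (rule 2); /a/ → [ã] (rule 2); /e/ → [ẽ] (rule 2); /u/ → [ũ] (rule 2).
All other segments surface unchanged.

4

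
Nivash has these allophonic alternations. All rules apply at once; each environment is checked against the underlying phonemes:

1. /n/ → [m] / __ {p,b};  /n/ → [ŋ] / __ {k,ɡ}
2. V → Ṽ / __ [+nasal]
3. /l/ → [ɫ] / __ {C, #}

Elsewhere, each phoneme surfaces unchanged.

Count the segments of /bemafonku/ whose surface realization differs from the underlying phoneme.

3

Segments that undergo a rule: /e/ → [ẽ] (rule 2); /o/ → [õ] (rule 2); /n/ → [ŋ] (rule 1).
All other segments surface unchanged.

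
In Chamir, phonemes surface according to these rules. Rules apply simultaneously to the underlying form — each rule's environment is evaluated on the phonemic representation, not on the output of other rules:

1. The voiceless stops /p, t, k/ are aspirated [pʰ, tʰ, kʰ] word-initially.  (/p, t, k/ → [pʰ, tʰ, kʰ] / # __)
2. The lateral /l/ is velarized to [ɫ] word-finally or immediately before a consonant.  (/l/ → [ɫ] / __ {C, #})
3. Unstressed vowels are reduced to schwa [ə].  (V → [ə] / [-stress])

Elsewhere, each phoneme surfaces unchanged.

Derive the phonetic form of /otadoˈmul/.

/o/ (word-initial): in an unstressed syllable, so rule 3 applies → [ə].
/t/ (between /o/ and /a/): rule 1 targets it, but not word-initially → unchanged [t].
Rule 3 applies to /a/ (between /t/ and /d/: in an unstressed syllable) → [ə].
/d/ (between /a/ and /o/): no rule targets it → [d].
/o/ — between /d/ and /m/, in an unstressed syllable — surfaces as [ə] (rule 3).
/m/ (between /o/ and /u/): no rule targets it → [m].
/u/ (between /m/ and /l/) is in the target of rule 3 but the environment (in an unstressed syllable) is not met → [u].
/l/ — word-final, word-finally or immediately before a consonant — surfaces as [ɫ] (rule 2).

[ətədəˈmuɫ]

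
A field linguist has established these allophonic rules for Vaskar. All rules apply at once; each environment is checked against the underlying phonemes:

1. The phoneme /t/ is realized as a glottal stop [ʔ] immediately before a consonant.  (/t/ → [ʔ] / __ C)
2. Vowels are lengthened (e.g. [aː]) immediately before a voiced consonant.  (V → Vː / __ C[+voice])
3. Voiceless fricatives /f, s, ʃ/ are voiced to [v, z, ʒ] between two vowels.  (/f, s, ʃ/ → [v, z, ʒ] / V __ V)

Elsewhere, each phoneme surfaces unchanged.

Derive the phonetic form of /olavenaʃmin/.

/o/ (word-initial) occurs before a voiced consonant → [oː] by rule 2.
/l/ (between /o/ and /a/): no rule targets it → [l].
/a/ (between /l/ and /v/) occurs before a voiced consonant → [aː] by rule 2.
/v/ — not in any rule's target class → [v].
/e/ (between /v/ and /n/): before a voiced consonant, so rule 2 applies → [eː].
/n/ (between /e/ and /a/) is unaffected → [n].
/a/ (between /n/ and /ʃ/): rule 2 targets it, but not before a voiced consonant → unchanged [a].
/ʃ/ (between /a/ and /m/): rule 3 targets it, but not between two vowels → unchanged [ʃ].
/m/ (between /ʃ/ and /i/) is unaffected → [m].
Rule 2 applies to /i/ (between /m/ and /n/: before a voiced consonant) → [iː].
/n/ (word-final): no rule targets it → [n].

[oːlaːveːnaʃmiːn]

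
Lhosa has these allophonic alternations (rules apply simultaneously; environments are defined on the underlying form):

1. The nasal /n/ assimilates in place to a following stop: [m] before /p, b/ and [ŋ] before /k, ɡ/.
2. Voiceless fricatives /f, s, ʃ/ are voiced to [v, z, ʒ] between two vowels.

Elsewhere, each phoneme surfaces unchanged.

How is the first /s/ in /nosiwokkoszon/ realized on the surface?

/s/ (between /o/ and /i/) occurs between two vowels → [z] by rule 2.

[z]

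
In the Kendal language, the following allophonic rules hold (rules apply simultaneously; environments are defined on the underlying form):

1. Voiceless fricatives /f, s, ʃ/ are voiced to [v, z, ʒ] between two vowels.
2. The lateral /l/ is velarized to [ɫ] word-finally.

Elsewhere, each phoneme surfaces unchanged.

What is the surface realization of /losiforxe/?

[lozivorxe]

/l/ (word-initial): rule 2 targets it, but not word-finally → unchanged [l].
/o/ (between /l/ and /s/): no rule targets it → [o].
/s/ — between /o/ and /i/, between two vowels — surfaces as [z] (rule 1).
/i/ (between /s/ and /f/): no rule targets it → [i].
Rule 1 applies to /f/ (between /i/ and /o/: between two vowels) → [v].
/o/ — not in any rule's target class → [o].
/r/ — not in any rule's target class → [r].
/x/ — not in any rule's target class → [x].
/e/ (word-final): no rule targets it → [e].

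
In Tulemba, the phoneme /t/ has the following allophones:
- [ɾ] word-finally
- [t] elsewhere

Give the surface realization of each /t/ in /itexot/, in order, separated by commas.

Occurrence 1 (position 2): no conditioning environment matches → elsewhere allophone [t].
Occurrence 2 (position 6): word-finally → [ɾ].

[t], [ɾ]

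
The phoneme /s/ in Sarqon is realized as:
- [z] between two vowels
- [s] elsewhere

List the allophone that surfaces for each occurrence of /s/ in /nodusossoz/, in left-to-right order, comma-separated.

Occurrence 1 (position 5): between two vowels → [z].
Occurrence 2 (position 7): no conditioning environment matches → elsewhere allophone [s].
Occurrence 3 (position 8): no conditioning environment matches → elsewhere allophone [s].

[z], [s], [s]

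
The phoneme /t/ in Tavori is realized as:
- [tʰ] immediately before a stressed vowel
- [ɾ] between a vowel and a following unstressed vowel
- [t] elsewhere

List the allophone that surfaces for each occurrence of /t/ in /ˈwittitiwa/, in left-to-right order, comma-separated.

Occurrence 1 (position 3): no conditioning environment matches → elsewhere allophone [t].
Occurrence 2 (position 4): no conditioning environment matches → elsewhere allophone [t].
Occurrence 3 (position 6): between a vowel and an unstressed vowel → [ɾ].

[t], [t], [ɾ]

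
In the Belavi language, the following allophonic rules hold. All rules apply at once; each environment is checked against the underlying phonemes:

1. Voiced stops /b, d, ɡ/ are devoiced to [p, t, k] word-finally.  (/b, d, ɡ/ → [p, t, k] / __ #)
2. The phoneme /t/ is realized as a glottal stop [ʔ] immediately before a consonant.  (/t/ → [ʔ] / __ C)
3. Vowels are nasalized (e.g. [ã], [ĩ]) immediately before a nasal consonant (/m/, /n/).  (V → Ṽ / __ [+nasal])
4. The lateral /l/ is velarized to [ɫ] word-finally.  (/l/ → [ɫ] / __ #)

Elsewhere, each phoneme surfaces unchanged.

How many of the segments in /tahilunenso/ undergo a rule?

Segments that undergo a rule: /u/ → [ũ] (rule 3); /e/ → [ẽ] (rule 3).
All other segments surface unchanged.

2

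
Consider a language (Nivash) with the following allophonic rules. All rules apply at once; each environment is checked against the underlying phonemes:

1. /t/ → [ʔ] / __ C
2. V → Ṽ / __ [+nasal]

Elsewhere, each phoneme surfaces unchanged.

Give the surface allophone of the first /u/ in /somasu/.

/u/ — word-final; rule 2 does not apply here → [u].

[u]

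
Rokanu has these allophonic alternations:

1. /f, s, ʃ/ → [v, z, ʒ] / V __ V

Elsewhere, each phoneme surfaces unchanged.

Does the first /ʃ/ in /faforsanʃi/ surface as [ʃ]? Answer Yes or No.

Yes

/ʃ/ (between /n/ and /i/): rule 1 targets it, but not between two vowels → unchanged [ʃ].
The actual realization is [ʃ], which matches [ʃ].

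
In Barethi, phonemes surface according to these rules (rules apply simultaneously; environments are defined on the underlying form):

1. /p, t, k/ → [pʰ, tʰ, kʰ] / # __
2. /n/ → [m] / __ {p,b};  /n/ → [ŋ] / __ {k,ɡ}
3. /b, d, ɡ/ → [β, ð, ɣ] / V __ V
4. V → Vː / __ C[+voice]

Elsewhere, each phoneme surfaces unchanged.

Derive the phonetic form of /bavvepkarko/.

/b/ (word-initial) is in the target of rule 3 but the environment (between two vowels) is not met → [b].
/a/ meets the environment for rule 4 (before a voiced consonant) → [aː].
/v/ — not in any rule's target class → [v].
/v/ stays [v].
/e/ (between /v/ and /p/) fails the environment for rule 4, so it stays [e].
/p/ — between /e/ and /k/; rule 1 does not apply here → [p].
/k/ (between /p/ and /a/) is in the target of rule 1 but the environment (word-initially) is not met → [k].
Rule 4 applies to /a/ (between /k/ and /r/: before a voiced consonant) → [aː].
/r/ (between /a/ and /k/): no rule targets it → [r].
/k/ (between /r/ and /o/) is in the target of rule 1 but the environment (word-initially) is not met → [k].
/o/ (word-final) fails the environment for rule 4, so it stays [o].

[baːvvepkaːrko]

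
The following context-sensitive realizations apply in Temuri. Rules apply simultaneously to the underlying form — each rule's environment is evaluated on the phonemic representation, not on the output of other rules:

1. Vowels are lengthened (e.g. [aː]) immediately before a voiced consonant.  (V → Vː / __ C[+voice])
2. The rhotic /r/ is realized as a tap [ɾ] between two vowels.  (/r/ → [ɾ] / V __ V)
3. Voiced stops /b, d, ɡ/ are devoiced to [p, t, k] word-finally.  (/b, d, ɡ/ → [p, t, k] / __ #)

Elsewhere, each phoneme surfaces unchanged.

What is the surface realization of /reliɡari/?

[reːliːɡaːɾi]

/r/ — word-initial; rule 2 does not apply here → [r].
/e/ meets the environment for rule 1 (before a voiced consonant) → [eː].
/l/ (between /e/ and /i/) is unaffected → [l].
Rule 1 applies to /i/ (between /l/ and /ɡ/: before a voiced consonant) → [iː].
/ɡ/ (between /i/ and /a/): rule 3 targets it, but not word-finally → unchanged [ɡ].
Rule 1 applies to /a/ (between /ɡ/ and /r/: before a voiced consonant) → [aː].
/r/ — between /a/ and /i/, between two vowels — surfaces as [ɾ] (rule 2).
/i/ (word-final): rule 1 targets it, but not before a voiced consonant → unchanged [i].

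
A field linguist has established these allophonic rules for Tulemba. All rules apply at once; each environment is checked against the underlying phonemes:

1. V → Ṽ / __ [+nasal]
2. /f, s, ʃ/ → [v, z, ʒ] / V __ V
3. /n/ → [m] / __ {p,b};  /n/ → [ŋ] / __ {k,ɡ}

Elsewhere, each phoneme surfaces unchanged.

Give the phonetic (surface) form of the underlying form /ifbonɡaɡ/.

/i/ (word-initial) is in the target of rule 1 but the environment (before a nasal consonant) is not met → [i].
/f/ (between /i/ and /b/) is in the target of rule 2 but the environment (between two vowels) is not met → [f].
/b/ stays [b].
/o/ — between /b/ and /n/, before a nasal consonant — surfaces as [õ] (rule 1).
/n/ meets the environment for rule 3 (before a labial or velar stop) → [ŋ].
/ɡ/ stays [ɡ].
/a/ (between /ɡ/ and /ɡ/) fails the environment for rule 1, so it stays [a].
/ɡ/ — not in any rule's target class → [ɡ].

[ifbõŋɡaɡ]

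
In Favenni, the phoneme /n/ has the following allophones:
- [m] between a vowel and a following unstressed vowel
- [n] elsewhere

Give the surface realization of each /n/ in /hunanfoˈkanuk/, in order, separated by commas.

Occurrence 1 (position 3): between a vowel and a following unstressed vowel → [m].
Occurrence 2 (position 5): no conditioning environment matches → elsewhere allophone [n].
Occurrence 3 (position 10): between a vowel and a following unstressed vowel → [m].

[m], [n], [m]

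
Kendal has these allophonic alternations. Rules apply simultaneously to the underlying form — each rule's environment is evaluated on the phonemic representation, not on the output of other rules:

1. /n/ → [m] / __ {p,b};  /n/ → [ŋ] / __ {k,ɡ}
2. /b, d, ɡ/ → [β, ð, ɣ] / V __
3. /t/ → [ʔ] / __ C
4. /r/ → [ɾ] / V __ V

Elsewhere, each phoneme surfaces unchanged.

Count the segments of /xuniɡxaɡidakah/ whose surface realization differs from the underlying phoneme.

Segments that undergo a rule: /ɡ/ → [ɣ] (rule 2); /ɡ/ → [ɣ] (rule 2); /d/ → [ð] (rule 2).
All other segments surface unchanged.

3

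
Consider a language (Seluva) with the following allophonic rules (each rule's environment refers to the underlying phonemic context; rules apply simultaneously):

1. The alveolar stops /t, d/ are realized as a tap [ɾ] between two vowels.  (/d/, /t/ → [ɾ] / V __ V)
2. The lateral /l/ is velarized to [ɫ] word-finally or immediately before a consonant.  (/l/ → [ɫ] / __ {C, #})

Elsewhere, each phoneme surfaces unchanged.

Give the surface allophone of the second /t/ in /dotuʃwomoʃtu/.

/t/ — between /ʃ/ and /u/; rule 1 does not apply here → [t].

[t]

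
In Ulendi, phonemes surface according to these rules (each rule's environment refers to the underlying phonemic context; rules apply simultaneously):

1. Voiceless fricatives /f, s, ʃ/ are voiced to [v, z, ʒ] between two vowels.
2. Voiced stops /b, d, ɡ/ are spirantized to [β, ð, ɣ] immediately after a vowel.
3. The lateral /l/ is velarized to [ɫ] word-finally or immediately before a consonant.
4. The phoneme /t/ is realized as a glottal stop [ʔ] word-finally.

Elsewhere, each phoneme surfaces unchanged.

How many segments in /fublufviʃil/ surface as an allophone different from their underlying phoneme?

Segments that undergo a rule: /b/ → [β] (rule 2); /ʃ/ → [ʒ] (rule 1); /l/ → [ɫ] (rule 3).
All other segments surface unchanged.

3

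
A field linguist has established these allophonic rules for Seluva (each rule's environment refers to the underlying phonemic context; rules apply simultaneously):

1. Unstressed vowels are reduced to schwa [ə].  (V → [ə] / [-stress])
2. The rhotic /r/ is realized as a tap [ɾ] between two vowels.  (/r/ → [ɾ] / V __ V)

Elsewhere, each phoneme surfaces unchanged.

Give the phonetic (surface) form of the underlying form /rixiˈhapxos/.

/r/ — word-initial; rule 2 does not apply here → [r].
Rule 1 applies to /i/ (between /r/ and /x/: in an unstressed syllable) → [ə].
/x/ (between /i/ and /i/) is unaffected → [x].
Rule 1 applies to /i/ (between /x/ and /h/: in an unstressed syllable) → [ə].
/h/ (between /i/ and /a/): no rule targets it → [h].
/a/ (between /h/ and /p/) is in the target of rule 1 but the environment (in an unstressed syllable) is not met → [a].
/p/ — not in any rule's target class → [p].
/x/ stays [x].
/o/ (between /x/ and /s/): in an unstressed syllable, so rule 1 applies → [ə].
/s/ (word-final) is unaffected → [s].

[rəxəˈhapxəs]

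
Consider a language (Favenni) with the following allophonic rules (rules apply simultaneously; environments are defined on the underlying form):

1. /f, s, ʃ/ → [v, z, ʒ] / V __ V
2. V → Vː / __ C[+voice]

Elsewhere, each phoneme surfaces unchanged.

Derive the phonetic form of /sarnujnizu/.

[saːrnuːjniːzu]

/s/ (word-initial) is in the target of rule 1 but the environment (between two vowels) is not met → [s].
/a/ — between /s/ and /r/, before a voiced consonant — surfaces as [aː] (rule 2).
/r/ (between /a/ and /n/): no rule targets it → [r].
/n/ — not in any rule's target class → [n].
/u/ meets the environment for rule 2 (before a voiced consonant) → [uː].
/j/ (between /u/ and /n/): no rule targets it → [j].
/n/ (between /j/ and /i/): no rule targets it → [n].
Rule 2 applies to /i/ (between /n/ and /z/: before a voiced consonant) → [iː].
/z/ — not in any rule's target class → [z].
/u/ (word-final) is in the target of rule 2 but the environment (before a voiced consonant) is not met → [u].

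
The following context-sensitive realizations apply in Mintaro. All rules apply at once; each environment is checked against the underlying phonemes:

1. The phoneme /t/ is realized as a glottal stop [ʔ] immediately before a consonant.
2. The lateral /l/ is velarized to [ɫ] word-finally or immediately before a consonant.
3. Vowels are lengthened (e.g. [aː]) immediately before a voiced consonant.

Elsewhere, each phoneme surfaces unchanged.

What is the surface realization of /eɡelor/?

Rule 3 applies to /e/ (word-initial: before a voiced consonant) → [eː].
/ɡ/ — not in any rule's target class → [ɡ].
/e/ (between /ɡ/ and /l/): before a voiced consonant, so rule 3 applies → [eː].
/l/ — between /e/ and /o/; rule 2 does not apply here → [l].
/o/ (between /l/ and /r/) occurs before a voiced consonant → [oː] by rule 3.
/r/ — not in any rule's target class → [r].

[eːɡeːloːr]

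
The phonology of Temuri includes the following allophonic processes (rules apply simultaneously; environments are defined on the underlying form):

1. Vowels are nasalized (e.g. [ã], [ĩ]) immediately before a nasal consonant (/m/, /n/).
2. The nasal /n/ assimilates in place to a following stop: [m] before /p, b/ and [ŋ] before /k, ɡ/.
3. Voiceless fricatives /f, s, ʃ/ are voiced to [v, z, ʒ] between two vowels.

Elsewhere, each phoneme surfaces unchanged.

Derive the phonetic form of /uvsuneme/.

[uvsũnẽme]

/u/ (word-initial): rule 1 targets it, but not before a nasal consonant → unchanged [u].
/v/ stays [v].
/s/ (between /v/ and /u/): rule 3 targets it, but not between two vowels → unchanged [s].
/u/ (between /s/ and /n/) occurs before a nasal consonant → [ũ] by rule 1.
/n/ (between /u/ and /e/): rule 2 targets it, but not before a labial or velar stop → unchanged [n].
/e/ — between /n/ and /m/, before a nasal consonant — surfaces as [ẽ] (rule 1).
/m/ (between /e/ and /e/): no rule targets it → [m].
/e/ (word-final) fails the environment for rule 1, so it stays [e].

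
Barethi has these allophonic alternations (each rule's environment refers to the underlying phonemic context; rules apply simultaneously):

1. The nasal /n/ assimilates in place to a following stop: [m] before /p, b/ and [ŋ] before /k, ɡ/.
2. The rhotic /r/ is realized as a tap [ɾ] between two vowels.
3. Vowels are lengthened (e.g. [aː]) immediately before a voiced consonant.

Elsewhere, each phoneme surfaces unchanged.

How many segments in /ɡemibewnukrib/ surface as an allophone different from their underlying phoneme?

Segments that undergo a rule: /e/ → [eː] (rule 3); /i/ → [iː] (rule 3); /e/ → [eː] (rule 3); /i/ → [iː] (rule 3).
All other segments surface unchanged.

4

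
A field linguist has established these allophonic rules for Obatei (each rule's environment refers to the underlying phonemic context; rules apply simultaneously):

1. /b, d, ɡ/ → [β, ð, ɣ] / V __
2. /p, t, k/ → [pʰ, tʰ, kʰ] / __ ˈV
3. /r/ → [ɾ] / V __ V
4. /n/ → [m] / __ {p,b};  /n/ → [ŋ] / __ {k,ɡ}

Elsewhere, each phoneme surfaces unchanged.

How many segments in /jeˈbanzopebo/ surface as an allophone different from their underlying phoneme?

2

Segments that undergo a rule: /b/ → [β] (rule 1); /b/ → [β] (rule 1).
All other segments surface unchanged.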